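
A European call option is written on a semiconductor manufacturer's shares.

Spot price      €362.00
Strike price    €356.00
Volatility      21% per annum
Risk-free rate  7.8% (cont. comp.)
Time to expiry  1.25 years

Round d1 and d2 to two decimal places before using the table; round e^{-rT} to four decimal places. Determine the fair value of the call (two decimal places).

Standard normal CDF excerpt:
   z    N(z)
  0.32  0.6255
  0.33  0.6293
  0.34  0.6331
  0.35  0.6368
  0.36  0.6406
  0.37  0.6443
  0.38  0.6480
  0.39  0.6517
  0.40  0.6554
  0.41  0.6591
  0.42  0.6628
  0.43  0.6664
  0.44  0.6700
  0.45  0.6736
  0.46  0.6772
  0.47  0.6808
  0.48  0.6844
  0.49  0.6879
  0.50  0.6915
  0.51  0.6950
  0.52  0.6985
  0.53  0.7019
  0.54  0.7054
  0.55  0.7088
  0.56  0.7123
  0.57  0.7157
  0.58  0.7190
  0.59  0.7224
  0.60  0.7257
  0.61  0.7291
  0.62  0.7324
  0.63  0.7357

€54.64

σ√T = 0.21 × 1.1180 = 0.2348
d₁ = [ln(362/356) + (0.078 + ½·0.21²)·1.25] / (σ√T) = (0.0167 + 0.1251) / 0.2348 = 0.6038 ⇒ 0.60
d₂ = 0.6038 − 0.2348 = 0.3691 ⇒ 0.37
e^(−rT) = e^(−0.078·1.25) = 0.9071
N(d₁) = N(0.60) = 0.7257;  N(d₂) = N(0.37) = 0.6443
C = 362·0.7257 − 356·0.9071·0.6443 = 262.7034 − 208.0623 = 54.6411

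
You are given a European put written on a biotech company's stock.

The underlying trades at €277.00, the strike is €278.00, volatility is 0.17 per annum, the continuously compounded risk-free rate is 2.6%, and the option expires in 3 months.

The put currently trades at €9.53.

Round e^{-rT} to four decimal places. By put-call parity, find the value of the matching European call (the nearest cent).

exp(−rT) = exp(−0.026·0.25) = 0.9935
Put-call parity: C − P = S − K·e^(−rT) = 277 − 278·0.9935 = 277 − 276.1930 = 0.8070
C = P + (C − P) = 9.53 + (0.8070) = 10.3370

€10.34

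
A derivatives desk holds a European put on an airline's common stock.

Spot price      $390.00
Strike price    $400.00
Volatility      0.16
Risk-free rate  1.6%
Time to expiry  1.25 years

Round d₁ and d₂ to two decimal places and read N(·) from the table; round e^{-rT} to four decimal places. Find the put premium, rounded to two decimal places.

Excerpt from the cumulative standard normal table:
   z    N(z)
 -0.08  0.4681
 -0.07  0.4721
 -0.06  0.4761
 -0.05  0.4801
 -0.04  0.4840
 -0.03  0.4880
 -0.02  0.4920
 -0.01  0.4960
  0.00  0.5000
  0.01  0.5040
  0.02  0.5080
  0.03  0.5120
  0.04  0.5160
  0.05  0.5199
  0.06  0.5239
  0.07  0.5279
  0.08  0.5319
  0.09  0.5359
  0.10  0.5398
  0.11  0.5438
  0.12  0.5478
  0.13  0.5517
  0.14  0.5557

σ√T = 0.16·√1.25 = 0.1789
d₁ = [ln(390/400) + (0.016 + ½·0.16²)·1.25] / (σ√T) = (-0.0253 + 0.0360) / 0.1789 = 0.0597 ≈ 0.06
d₂ = 0.0597 − 0.1789 = -0.1192 ≈ -0.12
e^(−rT) = e^(−0.016·1.25) = 0.9802
N(−d₂) = N(0.12) = 0.5478;  N(−d₁) = N(-0.06) = 0.4761
P = 400·0.9802·0.5478 − 390·0.4761 = 214.7814 − 185.6790 = 29.1024

$29.10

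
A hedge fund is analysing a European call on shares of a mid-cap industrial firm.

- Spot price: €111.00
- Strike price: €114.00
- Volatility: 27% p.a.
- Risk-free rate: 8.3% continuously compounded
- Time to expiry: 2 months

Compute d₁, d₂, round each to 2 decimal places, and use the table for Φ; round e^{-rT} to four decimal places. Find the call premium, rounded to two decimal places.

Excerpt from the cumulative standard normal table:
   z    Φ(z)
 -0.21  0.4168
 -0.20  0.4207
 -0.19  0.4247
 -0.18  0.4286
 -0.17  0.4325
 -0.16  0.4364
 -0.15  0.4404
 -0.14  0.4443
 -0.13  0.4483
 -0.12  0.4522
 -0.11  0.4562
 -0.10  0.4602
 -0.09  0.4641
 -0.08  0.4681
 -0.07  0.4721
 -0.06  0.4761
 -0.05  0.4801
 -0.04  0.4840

€4.22

σ√T = 0.27·√0.1667 = 0.1102
d₁ = [ln(111/114) + (0.083 + 0.27²/2)·0.1667] / 0.1102 = [-0.0267 + 0.0199] / 0.1102 = -0.0613 ⇒ -0.06
d₂ = d₁ − σ√T = -0.0613 − 0.1102 = -0.1716 ⇒ -0.17
e^(−rT) = e^(−0.083·0.1667) = 0.9863
C = 111·N(-0.06) − 114·0.9863·N(-0.17) = 111·0.4761 − 114·0.9863·0.4325 = 52.8471 − 48.6295 = 4.2176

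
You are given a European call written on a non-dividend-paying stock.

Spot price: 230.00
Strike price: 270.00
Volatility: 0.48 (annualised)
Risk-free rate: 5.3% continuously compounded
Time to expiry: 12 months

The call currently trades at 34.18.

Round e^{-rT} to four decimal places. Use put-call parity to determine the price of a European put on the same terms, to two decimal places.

exp(−rT) = exp(−0.053·1) = 0.9484
Put-call parity: C − P = S − K·e^(−rT) = 230 − 270·0.9484 = 230 − 256.0680 = -26.0680
P = C − (C − P) = 34.18 − (-26.0680) = 60.2480

60.25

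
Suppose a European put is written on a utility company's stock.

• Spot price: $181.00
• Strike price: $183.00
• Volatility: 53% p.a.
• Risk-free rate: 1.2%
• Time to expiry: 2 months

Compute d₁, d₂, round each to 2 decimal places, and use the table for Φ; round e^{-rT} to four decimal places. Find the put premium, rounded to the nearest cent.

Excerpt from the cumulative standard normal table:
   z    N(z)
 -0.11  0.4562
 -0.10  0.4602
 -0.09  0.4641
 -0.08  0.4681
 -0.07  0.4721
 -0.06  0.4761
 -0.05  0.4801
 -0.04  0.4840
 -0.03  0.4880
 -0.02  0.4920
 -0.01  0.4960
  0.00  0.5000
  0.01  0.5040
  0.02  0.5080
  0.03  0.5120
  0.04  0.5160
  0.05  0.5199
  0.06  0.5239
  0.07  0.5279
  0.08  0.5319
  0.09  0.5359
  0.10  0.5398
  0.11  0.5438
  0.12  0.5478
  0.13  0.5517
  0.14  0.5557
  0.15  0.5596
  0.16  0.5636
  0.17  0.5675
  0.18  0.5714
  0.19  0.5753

σ√T = 0.53 × 0.4082 = 0.2164
d₁ = [ln(181/183) + (0.012 + 0.53²/2)·0.1667] / 0.2164 = [-0.0110 + 0.0254] / 0.2164 = 0.0666 → 0.07
d₂ = d₁ − σ√T = 0.0666 − 0.2164 = -0.1497 → -0.15
exp(−rT) = exp(−0.012·0.1667) = 0.9980
P = 183·0.9980·N(0.15) − 181·N(-0.07) = 183·0.9980·0.5596 − 181·0.4721 = 102.2020 − 85.4501 = 16.7519

$16.75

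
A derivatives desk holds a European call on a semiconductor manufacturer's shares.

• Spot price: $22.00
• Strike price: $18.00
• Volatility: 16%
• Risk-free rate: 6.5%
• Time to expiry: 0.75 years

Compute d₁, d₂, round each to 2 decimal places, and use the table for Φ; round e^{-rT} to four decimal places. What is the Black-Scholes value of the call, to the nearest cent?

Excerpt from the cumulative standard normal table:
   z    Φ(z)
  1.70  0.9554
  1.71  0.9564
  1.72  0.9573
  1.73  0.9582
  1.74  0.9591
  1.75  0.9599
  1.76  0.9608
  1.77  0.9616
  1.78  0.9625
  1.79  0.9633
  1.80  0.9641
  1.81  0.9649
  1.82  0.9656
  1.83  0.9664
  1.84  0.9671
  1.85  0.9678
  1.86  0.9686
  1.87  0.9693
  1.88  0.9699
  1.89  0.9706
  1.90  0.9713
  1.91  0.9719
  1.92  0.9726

$4.90

σ√T = 0.16·√0.75 = 0.1386
d₁ = [ln(22/18) + (0.065 + 0.16²/2)·0.75] / 0.1386 = [0.2007 + 0.0584] / 0.1386 = 1.8693 ⇒ 1.87
d₂ = d₁ − σ√T = 1.8693 − 0.1386 = 1.7308 ⇒ 1.73
exp(−rT) = exp(−0.065·0.75) = 0.9524
N(d₁) = N(1.87) = 0.9693;  N(d₂) = N(1.73) = 0.9582
C = 22·0.9693 − 18·0.9524·0.9582 = 21.3246 − 16.4266 = 4.8980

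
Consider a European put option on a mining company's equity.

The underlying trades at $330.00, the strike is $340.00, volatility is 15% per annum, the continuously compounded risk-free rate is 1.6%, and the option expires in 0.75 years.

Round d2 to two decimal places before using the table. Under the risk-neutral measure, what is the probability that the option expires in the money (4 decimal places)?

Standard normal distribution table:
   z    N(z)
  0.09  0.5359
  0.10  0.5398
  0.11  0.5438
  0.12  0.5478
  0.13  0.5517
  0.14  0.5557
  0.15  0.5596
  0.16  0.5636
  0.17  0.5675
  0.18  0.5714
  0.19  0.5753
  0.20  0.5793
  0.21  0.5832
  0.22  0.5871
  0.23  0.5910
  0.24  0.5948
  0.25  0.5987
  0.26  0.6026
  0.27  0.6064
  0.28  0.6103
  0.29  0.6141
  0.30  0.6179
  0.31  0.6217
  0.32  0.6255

0.5793

σ√T = 0.15·√0.75 = 0.1299
ln(S/K) + (r + σ²/2)T = ln(330/340) + (0.016 + 0.15²/2)·0.75 = -0.0299 + 0.0204 = -0.0094
d₁ = -0.0094 / 0.1299 = -0.0725 ⇒ -0.07
d₂ = d₁ − σ√T = -0.0725 − 0.1299 = -0.2024 ⇒ -0.20
Pr(exercise) under Q = N(−d₂) = N(0.20) = 0.5793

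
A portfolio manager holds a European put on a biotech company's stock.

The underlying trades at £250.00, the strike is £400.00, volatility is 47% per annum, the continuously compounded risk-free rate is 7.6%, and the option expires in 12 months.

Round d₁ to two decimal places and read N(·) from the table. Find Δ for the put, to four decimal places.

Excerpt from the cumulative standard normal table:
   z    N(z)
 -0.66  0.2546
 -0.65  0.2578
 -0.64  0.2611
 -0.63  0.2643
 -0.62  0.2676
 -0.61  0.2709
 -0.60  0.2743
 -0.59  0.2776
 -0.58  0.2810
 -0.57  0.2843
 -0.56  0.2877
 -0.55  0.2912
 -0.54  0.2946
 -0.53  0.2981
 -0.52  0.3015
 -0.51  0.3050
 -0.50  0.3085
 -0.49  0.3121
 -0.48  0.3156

σ√T = 0.47 × 1.0000 = 0.4700
d₁ = [ln(250/400) + (0.076 + 0.47²/2)·1] / 0.4700 = [-0.4700 + 0.1865] / 0.4700 = -0.6033 ⇒ -0.60
N(d₁) = N(-0.60) = 0.2743
Δ_put = N(d₁) − 1 = 0.2743 − 1 = -0.7257

-0.7257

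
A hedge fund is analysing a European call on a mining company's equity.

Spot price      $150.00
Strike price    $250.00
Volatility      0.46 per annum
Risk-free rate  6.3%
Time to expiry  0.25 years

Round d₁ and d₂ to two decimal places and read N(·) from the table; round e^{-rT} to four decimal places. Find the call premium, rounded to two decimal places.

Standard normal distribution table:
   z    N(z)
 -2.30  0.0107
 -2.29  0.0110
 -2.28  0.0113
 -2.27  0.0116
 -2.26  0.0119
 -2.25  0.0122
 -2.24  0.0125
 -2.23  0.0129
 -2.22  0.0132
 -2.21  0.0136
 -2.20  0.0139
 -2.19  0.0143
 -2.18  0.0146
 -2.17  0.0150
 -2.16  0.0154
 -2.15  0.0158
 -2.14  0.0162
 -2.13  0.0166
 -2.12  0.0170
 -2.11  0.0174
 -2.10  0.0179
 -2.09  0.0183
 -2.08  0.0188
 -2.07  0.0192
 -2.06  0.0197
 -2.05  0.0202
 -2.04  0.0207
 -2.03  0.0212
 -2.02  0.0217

$0.25

T = 0.25;  σ√T = 0.2300
ln(S/K) + (r + σ²/2)T = ln(150/250) + (0.063 + 0.46²/2)·0.25 = -0.5108 + 0.0422 = -0.4686
d₁ = -0.4686 / 0.2300 = -2.0375 ≈ -2.04
d₂ = d₁ − σ√T = -2.0375 − 0.2300 = -2.2675 ≈ -2.27
e^(−rT) = e^(−0.063·0.25) = 0.9844
N(d₁) = N(-2.04) = 0.0207;  N(d₂) = N(-2.27) = 0.0116
C = 150·0.0207 − 250·0.9844·0.0116 = 3.1050 − 2.8548 = 0.2502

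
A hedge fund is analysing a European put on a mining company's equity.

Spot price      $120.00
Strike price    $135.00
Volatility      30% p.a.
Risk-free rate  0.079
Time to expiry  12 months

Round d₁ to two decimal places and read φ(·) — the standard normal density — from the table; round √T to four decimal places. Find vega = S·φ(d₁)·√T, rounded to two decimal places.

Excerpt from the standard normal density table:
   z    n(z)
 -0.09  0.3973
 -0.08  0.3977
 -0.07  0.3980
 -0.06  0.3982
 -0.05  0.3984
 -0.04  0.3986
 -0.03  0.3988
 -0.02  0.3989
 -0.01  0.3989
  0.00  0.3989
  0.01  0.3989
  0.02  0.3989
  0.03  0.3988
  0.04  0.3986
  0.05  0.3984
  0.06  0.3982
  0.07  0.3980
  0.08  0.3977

47.87

T = 1;  σ√T = 0.3000
d₁ = [ln(120/135) + (0.079 + ½·0.3²)·1] / (σ√T) = (-0.1178 + 0.1240) / 0.3000 = 0.0207 which rounds to 0.02
√T = √1 = 1.0000
φ(d₁) = φ(0.02) = 0.3989
vega = S·φ(d₁)·√T = 120·0.3989·1.0000 = 47.8680
(The call has the same vega.)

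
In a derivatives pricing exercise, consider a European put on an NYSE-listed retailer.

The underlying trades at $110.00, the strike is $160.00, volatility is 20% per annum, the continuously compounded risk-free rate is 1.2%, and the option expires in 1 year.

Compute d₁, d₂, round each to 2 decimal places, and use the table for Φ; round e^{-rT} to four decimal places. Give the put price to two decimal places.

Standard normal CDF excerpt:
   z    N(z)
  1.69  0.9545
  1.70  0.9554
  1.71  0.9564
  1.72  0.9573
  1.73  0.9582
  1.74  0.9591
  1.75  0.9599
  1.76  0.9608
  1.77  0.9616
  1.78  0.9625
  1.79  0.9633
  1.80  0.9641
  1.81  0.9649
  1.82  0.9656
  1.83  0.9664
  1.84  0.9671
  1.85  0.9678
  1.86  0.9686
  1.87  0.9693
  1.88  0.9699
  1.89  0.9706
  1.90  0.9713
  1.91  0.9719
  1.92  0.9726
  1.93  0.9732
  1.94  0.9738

T = 1;  σ√T = 0.2000
d₁ = [ln(110/160) + (0.012 + 0.2²/2)·1] / 0.2000 = [-0.3747 + 0.0320] / 0.2000 = -1.7135 → -1.71
d₂ = d₁ − σ√T = -1.7135 − 0.2000 = -1.9135 → -1.91
exp(−rT) = exp(−0.012·1) = 0.9881
N(−d₂) = N(1.91) = 0.9719;  N(−d₁) = N(1.71) = 0.9564
P = 160·0.9881·0.9719 − 110·0.9564 = 153.6535 − 105.2040 = 48.4495

$48.45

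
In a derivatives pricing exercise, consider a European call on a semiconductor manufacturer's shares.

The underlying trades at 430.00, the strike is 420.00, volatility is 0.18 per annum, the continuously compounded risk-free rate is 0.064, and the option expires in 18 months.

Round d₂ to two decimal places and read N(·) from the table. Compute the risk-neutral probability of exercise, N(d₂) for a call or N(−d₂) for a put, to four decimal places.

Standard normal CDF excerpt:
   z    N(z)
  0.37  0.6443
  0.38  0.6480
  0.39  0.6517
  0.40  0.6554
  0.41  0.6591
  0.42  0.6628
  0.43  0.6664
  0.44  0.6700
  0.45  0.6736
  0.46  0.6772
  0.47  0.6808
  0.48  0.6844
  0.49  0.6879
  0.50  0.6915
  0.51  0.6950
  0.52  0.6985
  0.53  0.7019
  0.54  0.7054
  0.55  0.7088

0.6664

σ√T = 0.18·√1.5 = 0.2205
d₁ = [ln(430/420) + (0.064 + 0.18²/2)·1.5] / 0.2205 = [0.0235 + 0.1203] / 0.2205 = 0.6524 ⇒ 0.65
d₂ = d₁ − σ√T = 0.6524 − 0.2205 = 0.4320 ⇒ 0.43
Pr(exercise) under Q = N(d₂) = 0.6664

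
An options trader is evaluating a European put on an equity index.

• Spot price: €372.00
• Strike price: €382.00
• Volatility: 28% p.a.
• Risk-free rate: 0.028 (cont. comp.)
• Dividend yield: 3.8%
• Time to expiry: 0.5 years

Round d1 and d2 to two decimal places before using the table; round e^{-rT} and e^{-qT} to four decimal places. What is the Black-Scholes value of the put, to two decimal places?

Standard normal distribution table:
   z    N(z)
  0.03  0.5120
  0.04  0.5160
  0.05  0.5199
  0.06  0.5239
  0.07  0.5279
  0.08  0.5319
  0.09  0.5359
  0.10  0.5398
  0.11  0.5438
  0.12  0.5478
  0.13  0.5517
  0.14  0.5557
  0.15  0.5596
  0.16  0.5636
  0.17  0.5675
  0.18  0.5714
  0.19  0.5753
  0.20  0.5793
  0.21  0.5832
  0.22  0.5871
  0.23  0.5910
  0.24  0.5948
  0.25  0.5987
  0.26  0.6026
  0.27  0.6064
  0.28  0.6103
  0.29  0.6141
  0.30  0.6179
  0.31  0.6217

€35.77

T = 0.5;  σ√T = 0.1980
d₁ = [ln(372/382) + (0.028 − 0.038 + 0.28²/2)·0.5] / 0.1980 = [-0.0265 + 0.0146] / 0.1980 = -0.0602 which rounds to -0.06
d₂ = d₁ − σ√T = -0.0602 − 0.1980 = -0.2582 which rounds to -0.26
e^(−qT) = e^(−0.038·0.5) = 0.9812;  e^(−rT) = e^(−0.028·0.5) = 0.9861
N(−d₂) = N(0.26) = 0.6026;  N(−d₁) = N(0.06) = 0.5239
P = 382·0.9861·0.6026 − 372·0.9812·0.5239 = 226.9935 − 191.2269 = 35.7667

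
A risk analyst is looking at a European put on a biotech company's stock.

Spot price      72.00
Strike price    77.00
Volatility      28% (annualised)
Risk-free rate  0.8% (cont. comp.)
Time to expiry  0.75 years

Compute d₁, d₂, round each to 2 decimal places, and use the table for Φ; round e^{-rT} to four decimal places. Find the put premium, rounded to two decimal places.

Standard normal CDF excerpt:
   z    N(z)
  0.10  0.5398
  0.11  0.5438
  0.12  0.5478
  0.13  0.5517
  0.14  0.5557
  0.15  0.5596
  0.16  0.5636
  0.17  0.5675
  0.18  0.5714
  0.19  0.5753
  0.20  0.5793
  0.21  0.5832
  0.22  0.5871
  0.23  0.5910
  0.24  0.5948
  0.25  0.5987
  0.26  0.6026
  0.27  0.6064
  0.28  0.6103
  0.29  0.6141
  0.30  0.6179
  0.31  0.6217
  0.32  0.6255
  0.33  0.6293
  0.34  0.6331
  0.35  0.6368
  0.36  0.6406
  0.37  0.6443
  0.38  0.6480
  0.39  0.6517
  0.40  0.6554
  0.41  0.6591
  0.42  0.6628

σ√T = 0.28·√0.75 = 0.2425
d₁ = [ln(72/77) + (0.008 + 0.28²/2)·0.75] / 0.2425 = [-0.0671 + 0.0354] / 0.2425 = -0.1309 which rounds to -0.13
d₂ = d₁ − σ√T = -0.1309 − 0.2425 = -0.3734 which rounds to -0.37
exp(−rT) = exp(−0.008·0.75) = 0.9940
N(−d₂) = N(0.37) = 0.6443;  N(−d₁) = N(0.13) = 0.5517
P = 77·0.9940·0.6443 − 72·0.5517 = 49.3134 − 39.7224 = 9.5910

9.59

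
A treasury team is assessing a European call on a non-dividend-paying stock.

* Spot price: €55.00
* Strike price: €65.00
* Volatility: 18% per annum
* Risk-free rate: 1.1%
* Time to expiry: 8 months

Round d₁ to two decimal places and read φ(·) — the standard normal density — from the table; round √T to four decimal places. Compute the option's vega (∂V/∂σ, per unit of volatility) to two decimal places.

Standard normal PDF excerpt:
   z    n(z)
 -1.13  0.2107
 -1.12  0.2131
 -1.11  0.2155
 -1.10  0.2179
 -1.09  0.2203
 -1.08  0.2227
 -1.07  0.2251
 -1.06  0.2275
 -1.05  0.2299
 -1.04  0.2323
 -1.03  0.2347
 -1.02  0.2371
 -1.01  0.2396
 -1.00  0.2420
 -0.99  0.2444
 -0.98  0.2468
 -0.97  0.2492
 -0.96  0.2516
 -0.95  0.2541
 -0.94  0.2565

T = 0.6667;  σ√T = 0.1470
ln(S/K) + (r + σ²/2)T = ln(55/65) + (0.011 + 0.18²/2)·0.6667 = -0.1671 + 0.0181 = -0.1489
d₁ = -0.1489 / 0.1470 = -1.0133 which rounds to -1.01
√T = √0.6667 = 0.8165
φ(d₁) = φ(-1.01) = 0.2396
vega = S·φ(d₁)·√T = 55·0.2396·0.8165 = 10.7598

10.76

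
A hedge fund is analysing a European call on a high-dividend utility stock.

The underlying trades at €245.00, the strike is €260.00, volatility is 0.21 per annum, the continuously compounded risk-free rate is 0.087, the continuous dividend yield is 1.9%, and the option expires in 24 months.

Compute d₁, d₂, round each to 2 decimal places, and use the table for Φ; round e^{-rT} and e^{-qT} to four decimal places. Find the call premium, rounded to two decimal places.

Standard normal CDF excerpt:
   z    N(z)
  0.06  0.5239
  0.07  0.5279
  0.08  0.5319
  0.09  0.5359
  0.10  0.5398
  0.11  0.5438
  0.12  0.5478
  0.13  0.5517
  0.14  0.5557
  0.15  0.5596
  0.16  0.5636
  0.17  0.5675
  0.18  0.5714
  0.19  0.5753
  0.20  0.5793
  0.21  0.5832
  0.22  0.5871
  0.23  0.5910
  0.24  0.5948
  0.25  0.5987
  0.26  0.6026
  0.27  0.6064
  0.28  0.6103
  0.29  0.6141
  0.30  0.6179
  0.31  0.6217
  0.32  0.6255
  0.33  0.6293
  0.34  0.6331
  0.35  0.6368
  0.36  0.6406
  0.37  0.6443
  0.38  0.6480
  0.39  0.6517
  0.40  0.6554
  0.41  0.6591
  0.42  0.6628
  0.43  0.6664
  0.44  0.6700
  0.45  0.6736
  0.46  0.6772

€36.65

σ√T = 0.21·√2 = 0.2970
d₁ = [ln(245/260) + (0.087 − 0.019 + 0.21²/2)·2] / 0.2970 = [-0.0594 + 0.1801] / 0.2970 = 0.4063 ⇒ 0.41
d₂ = d₁ − σ√T = 0.4063 − 0.2970 = 0.1094 ⇒ 0.11
e^(−qT) = e^(−0.019·2) = 0.9627;  e^(−rT) = e^(−0.087·2) = 0.8403
N(d₁) = N(0.41) = 0.6591;  N(d₂) = N(0.11) = 0.5438
C = 245·0.9627·0.6591 − 260·0.8403·0.5438 = 155.4563 − 118.8083 = 36.6480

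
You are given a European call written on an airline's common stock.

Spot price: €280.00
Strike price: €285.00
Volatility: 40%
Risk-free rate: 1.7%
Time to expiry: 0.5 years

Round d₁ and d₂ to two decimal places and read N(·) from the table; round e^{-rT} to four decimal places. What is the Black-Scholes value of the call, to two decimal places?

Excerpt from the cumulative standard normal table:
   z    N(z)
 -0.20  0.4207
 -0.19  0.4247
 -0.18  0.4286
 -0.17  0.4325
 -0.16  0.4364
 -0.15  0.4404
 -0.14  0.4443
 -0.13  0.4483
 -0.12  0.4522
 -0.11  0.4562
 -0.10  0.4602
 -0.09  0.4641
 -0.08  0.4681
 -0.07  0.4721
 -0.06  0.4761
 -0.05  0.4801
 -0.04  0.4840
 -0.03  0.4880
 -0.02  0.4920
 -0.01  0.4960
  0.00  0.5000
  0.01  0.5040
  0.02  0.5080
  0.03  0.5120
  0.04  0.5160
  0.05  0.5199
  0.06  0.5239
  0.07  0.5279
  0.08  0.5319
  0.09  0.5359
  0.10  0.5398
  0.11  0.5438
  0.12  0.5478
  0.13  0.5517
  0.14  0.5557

€30.05

σ√T = 0.4 × 0.7071 = 0.2828
d₁ = [ln(280/285) + (0.017 + 0.4²/2)·0.5] / 0.2828 = [-0.0177 + 0.0485] / 0.2828 = 0.1089 ≈ 0.11
d₂ = d₁ − σ√T = 0.1089 − 0.2828 = -0.1739 ≈ -0.17
e^(−rT) = e^(−0.017·0.5) = 0.9915
C = 280·N(0.11) − 285·0.9915·N(-0.17) = 280·0.5438 − 285·0.9915·0.4325 = 152.2640 − 122.2148 = 30.0492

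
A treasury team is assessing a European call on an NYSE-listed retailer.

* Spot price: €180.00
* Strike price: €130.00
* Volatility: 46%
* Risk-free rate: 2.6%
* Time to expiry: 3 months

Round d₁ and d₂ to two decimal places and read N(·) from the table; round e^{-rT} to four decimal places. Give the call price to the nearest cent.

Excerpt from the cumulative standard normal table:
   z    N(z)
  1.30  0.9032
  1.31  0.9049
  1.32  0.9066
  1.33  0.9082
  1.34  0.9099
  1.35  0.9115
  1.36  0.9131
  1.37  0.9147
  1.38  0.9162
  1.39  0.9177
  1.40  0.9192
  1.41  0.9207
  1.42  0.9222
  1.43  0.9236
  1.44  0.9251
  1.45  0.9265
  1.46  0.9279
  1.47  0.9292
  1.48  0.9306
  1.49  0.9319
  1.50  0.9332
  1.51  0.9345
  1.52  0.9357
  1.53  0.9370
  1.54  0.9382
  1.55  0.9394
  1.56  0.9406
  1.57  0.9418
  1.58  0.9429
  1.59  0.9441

€52.01

σ√T = 0.46·√0.25 = 0.2300
d₁ = [ln(180/130) + (0.026 + ½·0.46²)·0.25] / (σ√T) = (0.3254 + 0.0330) / 0.2300 = 1.5581 → 1.56
d₂ = 1.5581 − 0.2300 = 1.3281 → 1.33
exp(−rT) = exp(−0.026·0.25) = 0.9935
C = 180·N(1.56) − 130·0.9935·N(1.33) = 180·0.9406 − 130·0.9935·0.9082 = 169.3080 − 117.2986 = 52.0094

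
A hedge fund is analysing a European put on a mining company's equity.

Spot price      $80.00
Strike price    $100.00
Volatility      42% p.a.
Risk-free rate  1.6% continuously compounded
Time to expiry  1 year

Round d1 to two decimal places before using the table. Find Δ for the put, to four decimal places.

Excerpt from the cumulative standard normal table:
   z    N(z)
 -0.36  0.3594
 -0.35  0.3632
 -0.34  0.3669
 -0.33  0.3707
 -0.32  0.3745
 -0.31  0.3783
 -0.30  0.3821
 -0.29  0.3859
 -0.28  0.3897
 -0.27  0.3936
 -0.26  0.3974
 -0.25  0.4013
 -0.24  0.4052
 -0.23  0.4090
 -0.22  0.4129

-0.6103

σ√T = 0.42·√1 = 0.4200
ln(S/K) + (r + σ²/2)T = ln(80/100) + (0.016 + 0.42²/2)·1 = -0.2231 + 0.1042 = -0.1189
d₁ = -0.1189 / 0.4200 = -0.2832 → -0.28
N(d₁) = N(-0.28) = 0.3897
Δ_put = N(d₁) − 1 = 0.3897 − 1 = -0.6103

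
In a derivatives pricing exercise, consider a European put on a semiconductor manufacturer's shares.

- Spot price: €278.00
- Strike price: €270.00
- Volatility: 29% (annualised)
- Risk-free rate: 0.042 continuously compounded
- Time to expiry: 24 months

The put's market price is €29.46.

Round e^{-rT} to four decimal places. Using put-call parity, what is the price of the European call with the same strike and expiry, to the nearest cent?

exp(−rT) = exp(−0.042·2) = 0.9194
Put-call parity: C − P = S − K·e^(−rT) = 278 − 270·0.9194 = 278 − 248.2380 = 29.7620
C = P + (C − P) = 29.46 + (29.7620) = 59.2220

€59.22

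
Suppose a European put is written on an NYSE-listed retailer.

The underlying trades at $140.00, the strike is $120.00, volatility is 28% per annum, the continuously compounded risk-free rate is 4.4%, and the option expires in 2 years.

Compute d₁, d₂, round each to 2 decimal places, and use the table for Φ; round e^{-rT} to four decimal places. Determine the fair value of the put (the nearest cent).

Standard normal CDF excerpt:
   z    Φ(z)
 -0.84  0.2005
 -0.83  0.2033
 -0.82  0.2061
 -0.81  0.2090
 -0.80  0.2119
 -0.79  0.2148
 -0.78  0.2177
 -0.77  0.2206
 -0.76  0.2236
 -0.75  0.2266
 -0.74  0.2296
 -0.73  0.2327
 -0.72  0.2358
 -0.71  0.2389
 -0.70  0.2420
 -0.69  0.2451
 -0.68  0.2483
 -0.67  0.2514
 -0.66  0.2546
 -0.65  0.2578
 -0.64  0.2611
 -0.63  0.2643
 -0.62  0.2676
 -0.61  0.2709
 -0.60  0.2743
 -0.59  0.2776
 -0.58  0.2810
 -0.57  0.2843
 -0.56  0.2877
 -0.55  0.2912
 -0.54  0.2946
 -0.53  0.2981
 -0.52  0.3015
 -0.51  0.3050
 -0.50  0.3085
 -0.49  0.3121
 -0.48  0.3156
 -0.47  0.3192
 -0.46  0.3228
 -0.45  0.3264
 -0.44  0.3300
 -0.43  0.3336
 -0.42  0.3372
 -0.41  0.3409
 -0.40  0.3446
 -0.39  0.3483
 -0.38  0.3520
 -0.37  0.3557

$8.20

σ√T = 0.28·√2 = 0.3960
ln(S/K) + (r + σ²/2)T = ln(140/120) + (0.044 + 0.28²/2)·2 = 0.1542 + 0.1664 = 0.3206
d₁ = 0.3206 / 0.3960 = 0.8095 → 0.81
d₂ = d₁ − σ√T = 0.8095 − 0.3960 = 0.4135 → 0.41
exp(−rT) = exp(−0.044·2) = 0.9158
P = 120·0.9158·N(-0.41) − 140·N(-0.81) = 120·0.9158·0.3409 − 140·0.2090 = 37.4635 − 29.2600 = 8.2035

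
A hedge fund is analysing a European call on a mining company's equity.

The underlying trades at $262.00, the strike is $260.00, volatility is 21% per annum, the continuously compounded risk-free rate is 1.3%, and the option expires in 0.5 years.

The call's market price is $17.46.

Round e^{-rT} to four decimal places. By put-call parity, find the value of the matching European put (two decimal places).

$13.77

exp(−rT) = exp(−0.013·0.5) = 0.9935
Put-call parity: C − P = S − K·e^(−rT) = 262 − 260·0.9935 = 262 − 258.3100 = 3.6900
P = C − (C − P) = 17.46 − (3.6900) = 13.7700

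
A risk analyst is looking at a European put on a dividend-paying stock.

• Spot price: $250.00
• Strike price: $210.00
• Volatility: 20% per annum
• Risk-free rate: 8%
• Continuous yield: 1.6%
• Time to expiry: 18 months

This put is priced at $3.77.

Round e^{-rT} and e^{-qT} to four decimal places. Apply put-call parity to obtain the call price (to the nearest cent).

$61.60

e^(−qT) = e^(−0.016·1.5) = 0.9763;  e^(−rT) = e^(−0.08·1.5) = 0.8869
Put-call parity: C − P = S·e^(−qT) − K·e^(−rT) = 250·0.9763 − 210·0.8869 = 244.0750 − 186.2490 = 57.8260
C = P + (C − P) = 3.77 + (57.8260) = 61.5960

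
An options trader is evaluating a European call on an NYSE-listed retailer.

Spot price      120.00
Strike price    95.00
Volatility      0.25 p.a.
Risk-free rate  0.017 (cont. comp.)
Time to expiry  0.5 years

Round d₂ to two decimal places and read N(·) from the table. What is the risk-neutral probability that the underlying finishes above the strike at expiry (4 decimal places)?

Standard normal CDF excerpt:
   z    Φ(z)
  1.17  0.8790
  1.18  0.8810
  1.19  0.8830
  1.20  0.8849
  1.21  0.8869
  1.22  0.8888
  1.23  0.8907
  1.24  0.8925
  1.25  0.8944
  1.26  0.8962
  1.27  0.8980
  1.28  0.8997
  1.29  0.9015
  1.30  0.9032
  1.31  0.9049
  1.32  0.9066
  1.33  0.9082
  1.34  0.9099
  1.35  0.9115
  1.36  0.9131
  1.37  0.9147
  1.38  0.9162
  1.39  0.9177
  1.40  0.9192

0.8997

σ√T = 0.25·√0.5 = 0.1768
d₁ = [ln(120/95) + (0.017 + ½·0.25²)·0.5] / (σ√T) = (0.2336 + 0.0241) / 0.1768 = 1.4580 ⇒ 1.46
d₂ = 1.4580 − 0.1768 = 1.2812 ⇒ 1.28
Risk-neutral Pr[S_T > K] = N(d₂) = N(1.28) = 0.8997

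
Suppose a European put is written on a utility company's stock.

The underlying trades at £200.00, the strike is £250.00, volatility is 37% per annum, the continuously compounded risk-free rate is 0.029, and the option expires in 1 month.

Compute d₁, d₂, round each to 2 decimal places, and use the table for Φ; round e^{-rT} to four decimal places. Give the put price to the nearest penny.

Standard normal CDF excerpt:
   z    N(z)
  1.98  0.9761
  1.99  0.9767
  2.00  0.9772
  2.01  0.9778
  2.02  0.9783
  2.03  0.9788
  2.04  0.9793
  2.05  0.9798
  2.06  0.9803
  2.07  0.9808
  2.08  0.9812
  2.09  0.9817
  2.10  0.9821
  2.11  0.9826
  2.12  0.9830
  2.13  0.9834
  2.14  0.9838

£49.60

σ√T = 0.37 × 0.2887 = 0.1068
d₁ = [ln(200/250) + (0.029 + 0.37²/2)·0.08333] / 0.1068 = [-0.2231 + 0.0081] / 0.1068 = -2.0131 which rounds to -2.01
d₂ = d₁ − σ√T = -2.0131 − 0.1068 = -2.1199 which rounds to -2.12
exp(−rT) = exp(−0.029·0.08333) = 0.9976
N(−d₂) = N(2.12) = 0.9830;  N(−d₁) = N(2.01) = 0.9778
P = 250·0.9976·0.9830 − 200·0.9778 = 245.1602 − 195.5600 = 49.6002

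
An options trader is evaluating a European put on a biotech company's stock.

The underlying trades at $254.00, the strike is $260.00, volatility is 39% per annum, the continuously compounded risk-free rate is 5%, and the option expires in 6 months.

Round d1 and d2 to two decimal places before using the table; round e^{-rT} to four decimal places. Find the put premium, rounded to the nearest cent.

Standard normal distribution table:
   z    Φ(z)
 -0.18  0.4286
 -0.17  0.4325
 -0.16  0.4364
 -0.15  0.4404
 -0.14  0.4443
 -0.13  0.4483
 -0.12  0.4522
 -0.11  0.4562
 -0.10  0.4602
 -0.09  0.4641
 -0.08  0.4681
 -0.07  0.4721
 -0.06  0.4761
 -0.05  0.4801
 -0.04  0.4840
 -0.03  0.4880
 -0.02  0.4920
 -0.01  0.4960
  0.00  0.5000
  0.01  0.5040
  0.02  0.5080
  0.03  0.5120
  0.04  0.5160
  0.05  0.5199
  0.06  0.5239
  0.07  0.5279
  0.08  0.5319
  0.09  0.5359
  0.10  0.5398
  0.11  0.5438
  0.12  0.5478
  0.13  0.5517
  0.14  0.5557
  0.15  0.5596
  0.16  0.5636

T = 0.5;  σ√T = 0.2758
d₁ = [ln(254/260) + (0.05 + ½·0.39²)·0.5] / (σ√T) = (-0.0233 + 0.0630) / 0.2758 = 0.1439 ⇒ 0.14
d₂ = 0.1439 − 0.2758 = -0.1319 ⇒ -0.13
e^(−rT) = e^(−0.05·0.5) = 0.9753
P = 260·0.9753·N(0.13) − 254·N(-0.14) = 260·0.9753·0.5517 − 254·0.4443 = 139.8990 − 112.8522 = 27.0468

$27.05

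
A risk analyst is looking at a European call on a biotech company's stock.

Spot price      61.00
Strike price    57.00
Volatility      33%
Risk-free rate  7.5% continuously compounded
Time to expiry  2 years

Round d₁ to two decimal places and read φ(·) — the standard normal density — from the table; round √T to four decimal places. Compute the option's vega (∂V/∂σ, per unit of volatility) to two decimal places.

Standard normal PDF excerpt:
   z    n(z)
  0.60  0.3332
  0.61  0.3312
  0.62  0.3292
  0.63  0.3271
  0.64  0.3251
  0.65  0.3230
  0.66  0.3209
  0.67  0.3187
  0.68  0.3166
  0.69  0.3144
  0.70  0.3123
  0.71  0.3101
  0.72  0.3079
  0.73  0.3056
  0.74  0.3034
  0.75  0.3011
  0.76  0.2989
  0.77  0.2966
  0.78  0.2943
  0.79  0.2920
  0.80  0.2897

T = 2;  σ√T = 0.4667
ln(S/K) + (r + σ²/2)T = ln(61/57) + (0.075 + 0.33²/2)·2 = 0.0678 + 0.2589 = 0.3267
d₁ = 0.3267 / 0.4667 = 0.7001 ⇒ 0.70
√T = √2 = 1.4142
φ(d₁) = φ(0.70) = 0.3123
vega = S·φ(d₁)·√T = 61·0.3123·1.4142 = 26.9409

26.94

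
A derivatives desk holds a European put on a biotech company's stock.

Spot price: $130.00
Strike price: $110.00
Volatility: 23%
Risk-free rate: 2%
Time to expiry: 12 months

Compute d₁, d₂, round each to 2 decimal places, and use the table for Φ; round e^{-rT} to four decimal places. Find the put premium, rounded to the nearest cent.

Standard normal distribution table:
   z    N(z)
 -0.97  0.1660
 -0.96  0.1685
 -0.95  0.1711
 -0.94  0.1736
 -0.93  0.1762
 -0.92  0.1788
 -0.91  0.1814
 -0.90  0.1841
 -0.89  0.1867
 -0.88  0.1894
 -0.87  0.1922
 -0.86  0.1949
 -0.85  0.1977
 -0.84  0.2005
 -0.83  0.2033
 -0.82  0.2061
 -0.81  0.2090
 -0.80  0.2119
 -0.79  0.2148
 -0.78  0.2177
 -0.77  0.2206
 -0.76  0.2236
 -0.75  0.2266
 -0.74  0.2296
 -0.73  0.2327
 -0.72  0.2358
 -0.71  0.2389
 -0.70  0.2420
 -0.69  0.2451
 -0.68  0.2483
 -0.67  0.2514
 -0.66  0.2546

$3.19

σ√T = 0.23·√1 = 0.2300
d₁ = [ln(130/110) + (0.02 + 0.23²/2)·1] / 0.2300 = [0.1671 + 0.0465] / 0.2300 = 0.9283 ⇒ 0.93
d₂ = d₁ − σ√T = 0.9283 − 0.2300 = 0.6983 ⇒ 0.70
exp(−rT) = exp(−0.02·1) = 0.9802
N(−d₂) = N(-0.70) = 0.2420;  N(−d₁) = N(-0.93) = 0.1762
P = 110·0.9802·0.2420 − 130·0.1762 = 26.0929 − 22.9060 = 3.1869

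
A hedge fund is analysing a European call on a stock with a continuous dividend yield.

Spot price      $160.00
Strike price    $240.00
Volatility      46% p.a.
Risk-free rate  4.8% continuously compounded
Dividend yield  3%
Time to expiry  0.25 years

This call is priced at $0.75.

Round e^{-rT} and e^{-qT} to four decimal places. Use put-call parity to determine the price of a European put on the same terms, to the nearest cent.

e^(−qT) = e^(−0.03·0.25) = 0.9925;  e^(−rT) = e^(−0.048·0.25) = 0.9881
Put-call parity: C − P = S·e^(−qT) − K·e^(−rT) = 160·0.9925 − 240·0.9881 = 158.8000 − 237.1440 = -78.3440
P = C − (C − P) = 0.75 − (-78.3440) = 79.0940

$79.09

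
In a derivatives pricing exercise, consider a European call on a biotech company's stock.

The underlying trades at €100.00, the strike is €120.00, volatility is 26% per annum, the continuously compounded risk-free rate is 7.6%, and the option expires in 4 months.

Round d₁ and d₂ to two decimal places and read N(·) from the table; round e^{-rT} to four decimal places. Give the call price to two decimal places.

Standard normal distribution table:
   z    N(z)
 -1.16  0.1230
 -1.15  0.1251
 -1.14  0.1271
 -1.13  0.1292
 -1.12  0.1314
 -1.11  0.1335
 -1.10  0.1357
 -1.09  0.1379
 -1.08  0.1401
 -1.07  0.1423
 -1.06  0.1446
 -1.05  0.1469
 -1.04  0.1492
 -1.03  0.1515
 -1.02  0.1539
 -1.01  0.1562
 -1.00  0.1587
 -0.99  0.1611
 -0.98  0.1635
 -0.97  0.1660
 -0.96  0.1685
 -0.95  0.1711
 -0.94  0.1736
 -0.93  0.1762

σ√T = 0.26 × 0.5774 = 0.1501
ln(S/K) + (r + σ²/2)T = ln(100/120) + (0.076 + 0.26²/2)·0.3333 = -0.1823 + 0.0366 = -0.1457
d₁ = -0.1457 / 0.1501 = -0.9708 which rounds to -0.97
d₂ = d₁ − σ√T = -0.9708 − 0.1501 = -1.1209 which rounds to -1.12
exp(−rT) = exp(−0.076·0.3333) = 0.9750
N(d₁) = N(-0.97) = 0.1660;  N(d₂) = N(-1.12) = 0.1314
C = 100·0.1660 − 120·0.9750·0.1314 = 16.6000 − 15.3738 = 1.2262

€1.23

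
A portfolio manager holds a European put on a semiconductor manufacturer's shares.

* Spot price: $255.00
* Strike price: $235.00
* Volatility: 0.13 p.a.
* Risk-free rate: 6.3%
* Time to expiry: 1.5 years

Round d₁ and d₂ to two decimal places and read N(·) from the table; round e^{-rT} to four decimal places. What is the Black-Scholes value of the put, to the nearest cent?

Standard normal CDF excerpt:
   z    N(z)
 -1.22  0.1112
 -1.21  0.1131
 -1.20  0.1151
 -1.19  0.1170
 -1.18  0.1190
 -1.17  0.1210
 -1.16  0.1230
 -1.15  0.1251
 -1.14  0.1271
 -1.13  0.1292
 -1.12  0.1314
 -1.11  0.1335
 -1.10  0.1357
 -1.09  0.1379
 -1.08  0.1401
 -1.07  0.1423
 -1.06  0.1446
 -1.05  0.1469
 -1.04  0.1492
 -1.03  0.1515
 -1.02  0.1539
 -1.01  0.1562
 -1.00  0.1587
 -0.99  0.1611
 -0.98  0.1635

$2.56

σ√T = 0.13·√1.5 = 0.1592
d₁ = [ln(255/235) + (0.063 + 0.13²/2)·1.5] / 0.1592 = [0.0817 + 0.1072] / 0.1592 = 1.1861 which rounds to 1.19
d₂ = d₁ − σ√T = 1.1861 − 0.1592 = 1.0269 which rounds to 1.03
e^(−rT) = e^(−0.063·1.5) = 0.9098
N(−d₂) = N(-1.03) = 0.1515;  N(−d₁) = N(-1.19) = 0.1170
P = 235·0.9098·0.1515 − 255·0.1170 = 32.3912 − 29.8350 = 2.5562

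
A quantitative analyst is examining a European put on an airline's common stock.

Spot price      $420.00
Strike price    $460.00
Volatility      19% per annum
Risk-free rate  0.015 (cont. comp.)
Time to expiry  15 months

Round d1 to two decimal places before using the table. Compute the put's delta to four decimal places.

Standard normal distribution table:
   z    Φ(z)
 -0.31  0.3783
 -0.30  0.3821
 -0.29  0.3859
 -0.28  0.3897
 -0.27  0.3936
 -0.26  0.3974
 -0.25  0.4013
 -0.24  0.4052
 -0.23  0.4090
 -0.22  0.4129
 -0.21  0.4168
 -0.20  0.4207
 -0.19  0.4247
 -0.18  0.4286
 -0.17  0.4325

T = 1.25;  σ√T = 0.2124
d₁ = [ln(420/460) + (0.015 + 0.19²/2)·1.25] / 0.2124 = [-0.0910 + 0.0413] / 0.2124 = -0.2338 which rounds to -0.23
N(d₁) = N(-0.23) = 0.4090
Δ_put = N(d₁) − 1 = 0.4090 − 1 = -0.5910

-0.5910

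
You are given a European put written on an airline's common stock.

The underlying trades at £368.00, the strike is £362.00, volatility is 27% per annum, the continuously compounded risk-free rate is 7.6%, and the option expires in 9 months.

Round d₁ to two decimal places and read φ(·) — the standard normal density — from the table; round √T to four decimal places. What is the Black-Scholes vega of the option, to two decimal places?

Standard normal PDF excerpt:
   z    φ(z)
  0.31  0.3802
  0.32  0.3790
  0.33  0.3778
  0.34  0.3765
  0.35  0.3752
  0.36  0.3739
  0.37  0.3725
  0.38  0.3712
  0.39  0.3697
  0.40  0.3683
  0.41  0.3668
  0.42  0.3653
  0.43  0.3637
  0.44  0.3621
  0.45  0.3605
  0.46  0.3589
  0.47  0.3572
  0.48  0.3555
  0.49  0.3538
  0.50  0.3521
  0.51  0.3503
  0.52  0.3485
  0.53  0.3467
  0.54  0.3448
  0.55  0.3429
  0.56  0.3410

115.91

T = 0.75;  σ√T = 0.2338
d₁ = [ln(368/362) + (0.076 + 0.27²/2)·0.75] / 0.2338 = [0.0164 + 0.0843] / 0.2338 = 0.4310 ≈ 0.43
√T = √0.75 = 0.8660
φ(d₁) = φ(0.43) = 0.3637
vega = S·φ(d₁)·√T = 368·0.3637·0.8660 = 115.9068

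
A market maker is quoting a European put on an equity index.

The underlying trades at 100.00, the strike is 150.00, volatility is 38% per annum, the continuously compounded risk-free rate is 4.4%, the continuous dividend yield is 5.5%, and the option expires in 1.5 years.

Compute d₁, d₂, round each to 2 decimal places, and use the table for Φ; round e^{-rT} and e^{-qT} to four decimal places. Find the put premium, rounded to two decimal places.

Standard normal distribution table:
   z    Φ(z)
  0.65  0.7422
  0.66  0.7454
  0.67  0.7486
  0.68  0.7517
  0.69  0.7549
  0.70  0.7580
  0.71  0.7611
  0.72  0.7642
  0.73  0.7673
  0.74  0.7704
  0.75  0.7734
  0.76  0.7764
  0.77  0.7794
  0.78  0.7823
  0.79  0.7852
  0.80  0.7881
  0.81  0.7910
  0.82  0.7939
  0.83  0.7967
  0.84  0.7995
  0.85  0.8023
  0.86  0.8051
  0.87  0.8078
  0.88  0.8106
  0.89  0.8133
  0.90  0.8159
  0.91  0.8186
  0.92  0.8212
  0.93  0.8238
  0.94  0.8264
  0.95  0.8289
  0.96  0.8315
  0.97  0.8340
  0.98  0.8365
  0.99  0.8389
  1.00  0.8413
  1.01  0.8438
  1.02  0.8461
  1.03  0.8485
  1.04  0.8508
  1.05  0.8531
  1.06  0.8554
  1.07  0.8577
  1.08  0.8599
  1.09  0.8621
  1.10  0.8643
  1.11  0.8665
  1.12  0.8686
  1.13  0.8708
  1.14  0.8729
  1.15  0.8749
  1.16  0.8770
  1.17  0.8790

53.64

σ√T = 0.38 × 1.2247 = 0.4654
ln(S/K) + (r − q + σ²/2)T = ln(100/150) + (0.044 − 0.055 + 0.38²/2)·1.5 = -0.4055 + 0.0918 = -0.3137
d₁ = -0.3137 / 0.4654 = -0.6740 ⇒ -0.67
d₂ = d₁ − σ√T = -0.6740 − 0.4654 = -1.1394 ⇒ -1.14
exp(−qT) = exp(−0.055·1.5) = 0.9208;  exp(−rT) = exp(−0.044·1.5) = 0.9361
P = 150·0.9361·N(1.14) − 100·0.9208·N(0.67) = 150·0.9361·0.8729 − 100·0.9208·0.7486 = 122.5683 − 68.9311 = 53.6372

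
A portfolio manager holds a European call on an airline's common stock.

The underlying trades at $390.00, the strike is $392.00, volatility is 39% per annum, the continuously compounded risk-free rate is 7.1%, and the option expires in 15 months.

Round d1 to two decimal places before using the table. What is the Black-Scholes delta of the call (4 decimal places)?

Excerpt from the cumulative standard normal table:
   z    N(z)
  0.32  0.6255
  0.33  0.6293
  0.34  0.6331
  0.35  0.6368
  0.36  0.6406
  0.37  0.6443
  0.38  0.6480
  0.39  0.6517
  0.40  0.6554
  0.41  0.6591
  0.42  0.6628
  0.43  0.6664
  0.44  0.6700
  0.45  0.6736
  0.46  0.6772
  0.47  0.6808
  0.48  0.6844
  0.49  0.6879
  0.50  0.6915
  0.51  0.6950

0.6591

σ√T = 0.39 × 1.1180 = 0.4360
d₁ = [ln(390/392) + (0.071 + ½·0.39²)·1.25] / (σ√T) = (-0.0051 + 0.1838) / 0.4360 = 0.4098 → 0.41
N(d₁) = N(0.41) = 0.6591
Δ_call = N(d₁) = 0.6591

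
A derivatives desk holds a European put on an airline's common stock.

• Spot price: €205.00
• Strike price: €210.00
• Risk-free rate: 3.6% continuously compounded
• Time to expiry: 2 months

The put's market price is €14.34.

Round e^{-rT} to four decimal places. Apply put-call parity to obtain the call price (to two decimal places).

e^(−rT) = e^(−0.036·0.1667) = 0.9940
Put-call parity: C − P = S − K·e^(−rT) = 205 − 210·0.9940 = 205 − 208.7400 = -3.7400
C = P + (C − P) = 14.34 + (-3.7400) = 10.6000

€10.60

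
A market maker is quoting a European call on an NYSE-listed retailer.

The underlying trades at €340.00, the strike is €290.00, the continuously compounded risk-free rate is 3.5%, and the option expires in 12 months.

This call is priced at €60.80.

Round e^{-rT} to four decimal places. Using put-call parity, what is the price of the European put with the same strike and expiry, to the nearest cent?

€0.82

e^(−rT) = e^(−0.035·1) = 0.9656
Put-call parity: C − P = S − K·e^(−rT) = 340 − 290·0.9656 = 340 − 280.0240 = 59.9760
P = C − (C − P) = 60.80 − (59.9760) = 0.8240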